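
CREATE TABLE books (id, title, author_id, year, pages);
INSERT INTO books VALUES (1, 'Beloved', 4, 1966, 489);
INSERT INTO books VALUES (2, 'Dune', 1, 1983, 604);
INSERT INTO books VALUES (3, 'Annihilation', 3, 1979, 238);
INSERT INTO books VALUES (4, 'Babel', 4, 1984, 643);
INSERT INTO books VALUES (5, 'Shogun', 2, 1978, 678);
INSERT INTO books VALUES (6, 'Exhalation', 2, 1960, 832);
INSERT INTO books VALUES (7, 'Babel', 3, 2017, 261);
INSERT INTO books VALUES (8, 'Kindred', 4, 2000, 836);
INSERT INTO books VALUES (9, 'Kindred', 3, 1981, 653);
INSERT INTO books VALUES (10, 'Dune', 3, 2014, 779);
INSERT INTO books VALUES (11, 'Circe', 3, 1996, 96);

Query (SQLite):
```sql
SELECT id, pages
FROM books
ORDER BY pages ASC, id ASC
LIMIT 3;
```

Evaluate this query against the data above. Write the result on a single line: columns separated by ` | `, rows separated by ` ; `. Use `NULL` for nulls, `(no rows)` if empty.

11 | 96 ; 3 | 238 ; 7 | 261

Sort by pages asc, tiebreak id asc: (96, id=11), (238, id=3), (261, id=7), (489, id=1), (604, id=2), (643, id=4) …. Take first 3.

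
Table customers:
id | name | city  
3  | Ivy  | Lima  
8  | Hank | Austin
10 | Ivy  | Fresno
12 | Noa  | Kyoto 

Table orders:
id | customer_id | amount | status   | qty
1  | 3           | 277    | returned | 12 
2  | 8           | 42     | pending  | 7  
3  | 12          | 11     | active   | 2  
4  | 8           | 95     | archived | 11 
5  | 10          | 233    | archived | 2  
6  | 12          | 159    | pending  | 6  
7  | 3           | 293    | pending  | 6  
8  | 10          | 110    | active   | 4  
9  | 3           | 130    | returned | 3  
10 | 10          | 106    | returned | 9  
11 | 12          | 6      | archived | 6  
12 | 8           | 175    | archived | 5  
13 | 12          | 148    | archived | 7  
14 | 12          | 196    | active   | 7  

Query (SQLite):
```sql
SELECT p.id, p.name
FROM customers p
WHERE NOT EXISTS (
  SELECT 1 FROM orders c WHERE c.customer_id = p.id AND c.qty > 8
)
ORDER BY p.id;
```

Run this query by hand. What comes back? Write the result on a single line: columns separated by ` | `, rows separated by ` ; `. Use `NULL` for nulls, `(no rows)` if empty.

12 | Noa

For each customers row, check whether any orders with matching customer_id has qty > 8.
Keep rows where that is false.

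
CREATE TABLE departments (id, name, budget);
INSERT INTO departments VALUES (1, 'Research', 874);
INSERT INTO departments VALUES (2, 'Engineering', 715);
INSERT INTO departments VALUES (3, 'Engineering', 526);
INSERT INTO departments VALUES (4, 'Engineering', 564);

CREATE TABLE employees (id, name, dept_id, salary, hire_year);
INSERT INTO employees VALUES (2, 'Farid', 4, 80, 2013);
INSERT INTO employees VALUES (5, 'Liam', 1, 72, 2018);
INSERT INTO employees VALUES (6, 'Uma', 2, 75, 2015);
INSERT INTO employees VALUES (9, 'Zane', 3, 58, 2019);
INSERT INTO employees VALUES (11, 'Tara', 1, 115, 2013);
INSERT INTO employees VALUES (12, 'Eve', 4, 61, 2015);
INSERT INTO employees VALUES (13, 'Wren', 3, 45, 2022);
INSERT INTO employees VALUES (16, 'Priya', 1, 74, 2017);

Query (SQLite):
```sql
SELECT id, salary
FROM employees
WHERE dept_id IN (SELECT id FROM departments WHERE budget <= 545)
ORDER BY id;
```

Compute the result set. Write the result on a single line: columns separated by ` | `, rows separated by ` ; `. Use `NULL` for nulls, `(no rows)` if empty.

9 | 58 ; 13 | 45

Inner query: departments.id where budget <= 545.
Outer: keep employees rows whose dept_id is in that set.
Inner query → {3}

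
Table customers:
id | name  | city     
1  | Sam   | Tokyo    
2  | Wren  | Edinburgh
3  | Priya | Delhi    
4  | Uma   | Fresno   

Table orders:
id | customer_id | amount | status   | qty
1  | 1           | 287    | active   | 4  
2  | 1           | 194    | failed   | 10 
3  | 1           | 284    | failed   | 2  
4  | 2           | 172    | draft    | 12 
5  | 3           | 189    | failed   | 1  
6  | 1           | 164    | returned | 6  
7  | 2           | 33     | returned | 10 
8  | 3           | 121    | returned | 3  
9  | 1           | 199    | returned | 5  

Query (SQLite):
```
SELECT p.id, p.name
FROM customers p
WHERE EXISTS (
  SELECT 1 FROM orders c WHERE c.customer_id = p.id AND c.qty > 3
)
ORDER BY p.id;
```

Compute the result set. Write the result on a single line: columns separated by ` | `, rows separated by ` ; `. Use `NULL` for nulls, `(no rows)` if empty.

1 | Sam ; 2 | Wren

For each customers row, check whether any orders with matching customer_id has qty > 3.
Keep rows where that is true.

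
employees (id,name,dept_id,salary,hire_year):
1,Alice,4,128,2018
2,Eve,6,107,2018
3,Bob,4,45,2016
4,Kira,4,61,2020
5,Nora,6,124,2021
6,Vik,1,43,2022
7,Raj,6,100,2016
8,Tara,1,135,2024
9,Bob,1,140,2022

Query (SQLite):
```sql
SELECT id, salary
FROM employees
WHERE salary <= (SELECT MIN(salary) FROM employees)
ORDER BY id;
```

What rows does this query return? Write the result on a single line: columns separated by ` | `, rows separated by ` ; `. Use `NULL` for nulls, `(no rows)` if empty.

6 | 43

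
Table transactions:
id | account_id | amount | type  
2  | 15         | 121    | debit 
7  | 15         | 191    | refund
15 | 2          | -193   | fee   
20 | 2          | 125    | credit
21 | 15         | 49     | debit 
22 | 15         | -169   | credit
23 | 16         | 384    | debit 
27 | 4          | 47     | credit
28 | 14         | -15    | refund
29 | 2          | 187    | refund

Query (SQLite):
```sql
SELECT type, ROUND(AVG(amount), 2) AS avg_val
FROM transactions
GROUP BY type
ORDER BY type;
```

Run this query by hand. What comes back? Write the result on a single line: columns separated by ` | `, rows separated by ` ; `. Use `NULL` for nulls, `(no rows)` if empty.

credit | 1 ; debit | 184.67 ; fee | -193 ; refund | 121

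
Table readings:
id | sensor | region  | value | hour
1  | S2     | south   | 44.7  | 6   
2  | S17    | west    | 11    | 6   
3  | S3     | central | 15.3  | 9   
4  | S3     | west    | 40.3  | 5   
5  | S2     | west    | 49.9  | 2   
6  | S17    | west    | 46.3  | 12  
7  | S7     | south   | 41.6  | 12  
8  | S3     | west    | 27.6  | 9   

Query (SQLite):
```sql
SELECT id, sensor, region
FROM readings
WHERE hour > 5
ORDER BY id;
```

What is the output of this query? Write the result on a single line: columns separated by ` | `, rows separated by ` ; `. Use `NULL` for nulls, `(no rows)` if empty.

1 | S2 | south ; 2 | S17 | west ; 3 | S3 | central ; 6 | S17 | west ; 7 | S7 | south ; 8 | S3 | west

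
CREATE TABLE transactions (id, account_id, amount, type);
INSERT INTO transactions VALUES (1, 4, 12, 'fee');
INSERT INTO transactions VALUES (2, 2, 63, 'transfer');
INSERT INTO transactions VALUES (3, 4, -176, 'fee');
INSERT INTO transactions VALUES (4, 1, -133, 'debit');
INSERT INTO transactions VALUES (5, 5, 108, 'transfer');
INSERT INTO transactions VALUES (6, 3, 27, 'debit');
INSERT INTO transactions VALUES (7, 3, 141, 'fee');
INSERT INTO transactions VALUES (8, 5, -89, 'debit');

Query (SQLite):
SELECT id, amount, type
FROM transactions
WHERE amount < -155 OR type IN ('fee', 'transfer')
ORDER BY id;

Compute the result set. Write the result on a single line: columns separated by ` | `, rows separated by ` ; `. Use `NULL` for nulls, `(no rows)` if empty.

amount < -155: ids {3}
type IN ('fee', 'transfer'): ids {1, 2, 3, 5, 7}
Combine with OR.

1 | 12 | fee ; 2 | 63 | transfer ; 3 | -176 | fee ; 5 | 108 | transfer ; 7 | 141 | fee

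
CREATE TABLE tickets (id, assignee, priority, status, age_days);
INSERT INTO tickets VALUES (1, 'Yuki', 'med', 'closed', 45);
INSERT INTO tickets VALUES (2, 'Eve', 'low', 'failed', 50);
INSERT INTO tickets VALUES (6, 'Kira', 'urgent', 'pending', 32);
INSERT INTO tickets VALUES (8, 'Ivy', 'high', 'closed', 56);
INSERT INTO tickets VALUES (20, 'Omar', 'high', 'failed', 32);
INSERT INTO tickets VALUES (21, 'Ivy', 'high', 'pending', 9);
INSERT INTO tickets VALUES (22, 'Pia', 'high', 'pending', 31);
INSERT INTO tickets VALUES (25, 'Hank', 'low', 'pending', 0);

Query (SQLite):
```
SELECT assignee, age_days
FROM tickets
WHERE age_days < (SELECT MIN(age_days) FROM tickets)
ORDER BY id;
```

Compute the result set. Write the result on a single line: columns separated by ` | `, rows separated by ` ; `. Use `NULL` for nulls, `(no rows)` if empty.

(no rows)

Scalar subquery: MIN(age_days) over all tickets rows = 0.
Keep rows where age_days < that value.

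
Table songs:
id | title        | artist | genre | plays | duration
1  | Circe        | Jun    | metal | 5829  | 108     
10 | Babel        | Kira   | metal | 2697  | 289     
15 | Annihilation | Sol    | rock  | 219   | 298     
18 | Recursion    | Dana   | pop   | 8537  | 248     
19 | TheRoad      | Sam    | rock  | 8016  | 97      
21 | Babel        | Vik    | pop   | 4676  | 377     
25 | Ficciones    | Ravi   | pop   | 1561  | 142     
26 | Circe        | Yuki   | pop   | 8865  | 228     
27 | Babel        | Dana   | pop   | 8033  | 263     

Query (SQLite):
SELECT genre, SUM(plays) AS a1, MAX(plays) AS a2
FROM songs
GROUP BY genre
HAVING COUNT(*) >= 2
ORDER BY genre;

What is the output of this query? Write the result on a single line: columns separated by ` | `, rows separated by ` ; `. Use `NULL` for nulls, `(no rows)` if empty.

Group songs by genre.
Per group compute: SUM(plays), MAX(plays).
HAVING: drop groups with fewer than 2 rows.
  metal: ids {1, 10} → SUM(plays)=8526, MAX(plays)=5829
  pop: ids {18, 21, 25, 26, 27} → SUM(plays)=31672, MAX(plays)=8865
  rock: ids {15, 19} → SUM(plays)=8235, MAX(plays)=8016

metal | 8526 | 5829 ; pop | 31672 | 8865 ; rock | 8235 | 8016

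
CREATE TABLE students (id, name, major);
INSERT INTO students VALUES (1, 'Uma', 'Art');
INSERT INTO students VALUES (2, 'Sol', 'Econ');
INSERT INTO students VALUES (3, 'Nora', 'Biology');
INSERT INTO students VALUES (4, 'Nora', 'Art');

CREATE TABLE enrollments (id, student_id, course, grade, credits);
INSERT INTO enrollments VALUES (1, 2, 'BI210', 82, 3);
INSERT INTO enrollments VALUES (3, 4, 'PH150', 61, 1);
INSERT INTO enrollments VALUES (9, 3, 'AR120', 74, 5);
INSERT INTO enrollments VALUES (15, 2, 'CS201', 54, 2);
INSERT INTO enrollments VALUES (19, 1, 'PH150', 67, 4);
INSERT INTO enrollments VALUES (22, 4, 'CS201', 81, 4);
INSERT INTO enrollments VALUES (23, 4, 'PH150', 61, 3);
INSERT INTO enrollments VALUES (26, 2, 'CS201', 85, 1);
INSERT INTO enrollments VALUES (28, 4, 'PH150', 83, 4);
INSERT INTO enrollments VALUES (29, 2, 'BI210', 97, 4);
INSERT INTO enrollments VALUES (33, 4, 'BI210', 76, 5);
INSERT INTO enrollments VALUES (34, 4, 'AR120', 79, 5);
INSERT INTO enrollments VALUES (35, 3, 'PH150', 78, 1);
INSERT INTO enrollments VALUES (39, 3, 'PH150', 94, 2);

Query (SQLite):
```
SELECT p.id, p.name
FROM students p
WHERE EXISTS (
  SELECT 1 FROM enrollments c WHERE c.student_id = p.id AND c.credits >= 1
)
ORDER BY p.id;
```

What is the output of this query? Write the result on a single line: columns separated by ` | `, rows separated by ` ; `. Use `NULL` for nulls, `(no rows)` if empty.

1 | Uma ; 2 | Sol ; 3 | Nora ; 4 | Nora

For each students row, check whether any enrollments with matching student_id has credits >= 1.
Keep rows where that is true.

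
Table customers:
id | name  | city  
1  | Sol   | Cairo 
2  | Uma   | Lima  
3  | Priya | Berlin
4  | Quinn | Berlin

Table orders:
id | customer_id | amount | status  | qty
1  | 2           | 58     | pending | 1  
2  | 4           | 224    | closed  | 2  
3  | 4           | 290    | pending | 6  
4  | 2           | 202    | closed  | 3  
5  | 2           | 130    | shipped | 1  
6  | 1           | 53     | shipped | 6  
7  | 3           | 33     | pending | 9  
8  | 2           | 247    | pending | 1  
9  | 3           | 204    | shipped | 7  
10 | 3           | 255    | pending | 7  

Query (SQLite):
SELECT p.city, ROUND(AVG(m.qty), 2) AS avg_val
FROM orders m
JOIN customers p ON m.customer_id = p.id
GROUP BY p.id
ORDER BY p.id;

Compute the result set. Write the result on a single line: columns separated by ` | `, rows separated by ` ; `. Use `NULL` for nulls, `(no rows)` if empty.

Join each orders row to its customers via customer_id.
Group joined rows by customers.id; compute ROUND(AVG(m.qty), 2) per group.
  1: ids {6} → ROUND(AVG(m.qty), 2)=6
  2: ids {1, 4, 5, 8} → ROUND(AVG(m.qty), 2)=1.5
  3: ids {7, 9, 10} → ROUND(AVG(m.qty), 2)=7.67
  4: ids {2, 3} → ROUND(AVG(m.qty), 2)=4

Cairo | 6 ; Lima | 1.5 ; Berlin | 7.67 ; Berlin | 4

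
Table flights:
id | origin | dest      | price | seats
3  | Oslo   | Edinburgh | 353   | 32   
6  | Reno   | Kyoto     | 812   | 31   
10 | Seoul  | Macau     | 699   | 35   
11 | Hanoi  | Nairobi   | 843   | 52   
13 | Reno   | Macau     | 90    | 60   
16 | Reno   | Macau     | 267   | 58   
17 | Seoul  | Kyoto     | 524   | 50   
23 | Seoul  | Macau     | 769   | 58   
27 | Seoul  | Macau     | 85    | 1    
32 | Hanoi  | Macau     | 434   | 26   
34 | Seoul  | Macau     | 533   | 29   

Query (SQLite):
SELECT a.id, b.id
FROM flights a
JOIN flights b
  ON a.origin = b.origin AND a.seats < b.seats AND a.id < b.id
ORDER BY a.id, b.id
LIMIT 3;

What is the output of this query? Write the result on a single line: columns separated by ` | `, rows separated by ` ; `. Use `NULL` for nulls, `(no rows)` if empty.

6 | 13 ; 6 | 16 ; 10 | 17

Pairs (a,b) with same origin, a.seats < b.seats, a.id < b.id.
origin groups: Hanoi:{11,32} Oslo:{3} Reno:{6,13,16} Seoul:{10,17,23,27,34}
Ordered by (a.id, b.id); first 3.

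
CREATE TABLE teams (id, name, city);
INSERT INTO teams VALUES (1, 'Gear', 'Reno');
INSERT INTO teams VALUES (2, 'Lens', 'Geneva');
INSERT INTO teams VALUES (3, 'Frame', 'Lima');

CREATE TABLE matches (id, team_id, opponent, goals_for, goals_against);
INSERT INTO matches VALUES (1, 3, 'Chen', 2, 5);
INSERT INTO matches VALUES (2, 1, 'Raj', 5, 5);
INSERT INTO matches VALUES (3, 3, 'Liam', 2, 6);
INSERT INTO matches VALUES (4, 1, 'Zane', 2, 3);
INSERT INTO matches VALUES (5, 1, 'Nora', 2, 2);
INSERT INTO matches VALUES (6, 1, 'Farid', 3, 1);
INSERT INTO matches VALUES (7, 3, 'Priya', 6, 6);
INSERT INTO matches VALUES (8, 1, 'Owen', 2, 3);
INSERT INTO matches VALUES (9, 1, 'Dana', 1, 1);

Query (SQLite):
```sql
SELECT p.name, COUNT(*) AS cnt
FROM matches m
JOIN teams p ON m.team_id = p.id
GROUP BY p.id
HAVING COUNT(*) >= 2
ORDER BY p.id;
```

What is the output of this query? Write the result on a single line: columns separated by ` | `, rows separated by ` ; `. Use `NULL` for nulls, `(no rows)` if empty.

Join each matches row to its teams via team_id.
Group joined rows by teams.id; compute COUNT(*) per group.
HAVING: keep groups with count ≥ 2.
  1: ids {2, 4, 5, 6, 8, 9} → COUNT(*)=6
  3: ids {1, 3, 7} → COUNT(*)=3

Gear | 6 ; Frame | 3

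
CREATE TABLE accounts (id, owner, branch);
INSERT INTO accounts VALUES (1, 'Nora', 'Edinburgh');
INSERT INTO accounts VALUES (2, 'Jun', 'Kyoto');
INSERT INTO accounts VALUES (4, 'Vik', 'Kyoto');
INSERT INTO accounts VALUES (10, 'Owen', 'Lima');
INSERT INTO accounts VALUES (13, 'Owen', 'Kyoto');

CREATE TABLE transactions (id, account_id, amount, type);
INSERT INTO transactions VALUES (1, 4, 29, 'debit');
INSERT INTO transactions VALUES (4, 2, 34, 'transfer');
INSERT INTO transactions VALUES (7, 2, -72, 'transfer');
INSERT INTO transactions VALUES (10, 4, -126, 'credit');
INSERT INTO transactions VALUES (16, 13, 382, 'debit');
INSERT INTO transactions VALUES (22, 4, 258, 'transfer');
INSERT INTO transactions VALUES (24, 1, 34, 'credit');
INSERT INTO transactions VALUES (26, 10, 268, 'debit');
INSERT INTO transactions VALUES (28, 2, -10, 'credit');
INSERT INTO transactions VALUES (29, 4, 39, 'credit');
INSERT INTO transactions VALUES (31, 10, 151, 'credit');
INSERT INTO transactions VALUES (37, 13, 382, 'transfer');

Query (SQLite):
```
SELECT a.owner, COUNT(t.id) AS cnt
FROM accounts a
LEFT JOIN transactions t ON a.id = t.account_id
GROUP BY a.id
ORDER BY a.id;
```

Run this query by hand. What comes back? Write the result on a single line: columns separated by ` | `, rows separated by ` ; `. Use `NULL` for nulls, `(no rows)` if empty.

Nora | 1 ; Jun | 3 ; Vik | 4 ; Owen | 2 ; Owen | 2

LEFT JOIN keeps every accounts row; unmatched ones get NULL for transactions columns.
Group by accounts.id and compute COUNT(t.id). COUNT(col) of an all-NULL group is 0.
  1: ids {24} → COUNT(t.id)=1
  2: ids {4, 7, 28} → COUNT(t.id)=3
  4: ids {1, 10, 22, 29} → COUNT(t.id)=4
  10: ids {26, 31} → COUNT(t.id)=2
  13: ids {16, 37} → COUNT(t.id)=2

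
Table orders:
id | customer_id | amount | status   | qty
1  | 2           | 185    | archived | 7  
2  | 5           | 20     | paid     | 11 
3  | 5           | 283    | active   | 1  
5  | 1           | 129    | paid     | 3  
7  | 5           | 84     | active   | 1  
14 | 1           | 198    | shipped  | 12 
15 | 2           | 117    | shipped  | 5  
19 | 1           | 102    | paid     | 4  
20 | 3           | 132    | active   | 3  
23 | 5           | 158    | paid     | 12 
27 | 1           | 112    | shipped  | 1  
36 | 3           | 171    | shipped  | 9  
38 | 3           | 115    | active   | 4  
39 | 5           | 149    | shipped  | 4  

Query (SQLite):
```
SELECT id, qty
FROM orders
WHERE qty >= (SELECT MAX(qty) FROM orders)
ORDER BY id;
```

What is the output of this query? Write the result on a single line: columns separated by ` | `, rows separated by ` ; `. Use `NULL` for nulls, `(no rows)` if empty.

14 | 12 ; 23 | 12

Scalar subquery: MAX(qty) over all orders rows = 12.
Keep rows where qty >= that value.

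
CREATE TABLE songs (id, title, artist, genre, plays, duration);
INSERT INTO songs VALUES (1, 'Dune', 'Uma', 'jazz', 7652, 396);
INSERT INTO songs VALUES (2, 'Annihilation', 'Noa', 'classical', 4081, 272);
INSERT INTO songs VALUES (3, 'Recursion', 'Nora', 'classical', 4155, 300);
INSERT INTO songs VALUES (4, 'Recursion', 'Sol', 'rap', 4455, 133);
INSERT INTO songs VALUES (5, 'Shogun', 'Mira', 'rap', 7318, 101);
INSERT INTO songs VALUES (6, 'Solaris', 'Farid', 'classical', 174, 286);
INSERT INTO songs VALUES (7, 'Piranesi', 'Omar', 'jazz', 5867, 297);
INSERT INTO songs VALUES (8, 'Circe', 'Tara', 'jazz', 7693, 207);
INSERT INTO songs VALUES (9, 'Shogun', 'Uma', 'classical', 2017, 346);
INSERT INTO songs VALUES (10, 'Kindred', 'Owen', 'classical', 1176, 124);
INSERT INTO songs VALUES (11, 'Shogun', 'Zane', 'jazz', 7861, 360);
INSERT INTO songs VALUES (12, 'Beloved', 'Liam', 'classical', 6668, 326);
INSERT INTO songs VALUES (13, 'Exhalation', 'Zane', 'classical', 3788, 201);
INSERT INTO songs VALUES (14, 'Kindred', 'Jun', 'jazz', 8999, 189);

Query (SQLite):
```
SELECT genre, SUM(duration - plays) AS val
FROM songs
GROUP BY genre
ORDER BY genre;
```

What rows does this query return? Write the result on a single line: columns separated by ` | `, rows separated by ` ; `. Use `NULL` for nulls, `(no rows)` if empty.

classical | -20204 ; jazz | -36623 ; rap | -11539

For each row compute duration - plays.
Group by genre; take SUM of the expression per group.
  classical: ids {2, 3, 6, 9, 10, 12, 13} → SUM(duration - plays)=-20204
  jazz: ids {1, 7, 8, 11, 14} → SUM(duration - plays)=-36623
  rap: ids {4, 5} → SUM(duration - plays)=-11539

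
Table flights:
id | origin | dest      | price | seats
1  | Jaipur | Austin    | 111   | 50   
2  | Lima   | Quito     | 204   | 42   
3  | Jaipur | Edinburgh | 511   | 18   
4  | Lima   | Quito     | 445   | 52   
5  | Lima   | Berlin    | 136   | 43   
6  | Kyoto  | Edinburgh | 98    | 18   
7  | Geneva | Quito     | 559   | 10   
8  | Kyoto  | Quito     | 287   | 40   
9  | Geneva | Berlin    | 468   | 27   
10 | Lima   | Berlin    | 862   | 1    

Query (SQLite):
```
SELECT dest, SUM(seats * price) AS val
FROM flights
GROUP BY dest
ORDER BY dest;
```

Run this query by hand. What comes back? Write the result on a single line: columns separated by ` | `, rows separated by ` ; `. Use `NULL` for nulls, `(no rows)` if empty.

For each row compute seats * price.
Group by dest; take SUM of the expression per group.
  Austin: ids {1} → SUM(seats * price)=5550
  Berlin: ids {5, 9, 10} → SUM(seats * price)=19346
  Edinburgh: ids {3, 6} → SUM(seats * price)=10962
  Quito: ids {2, 4, 7, 8} → SUM(seats * price)=48778

Austin | 5550 ; Berlin | 19346 ; Edinburgh | 10962 ; Quito | 48778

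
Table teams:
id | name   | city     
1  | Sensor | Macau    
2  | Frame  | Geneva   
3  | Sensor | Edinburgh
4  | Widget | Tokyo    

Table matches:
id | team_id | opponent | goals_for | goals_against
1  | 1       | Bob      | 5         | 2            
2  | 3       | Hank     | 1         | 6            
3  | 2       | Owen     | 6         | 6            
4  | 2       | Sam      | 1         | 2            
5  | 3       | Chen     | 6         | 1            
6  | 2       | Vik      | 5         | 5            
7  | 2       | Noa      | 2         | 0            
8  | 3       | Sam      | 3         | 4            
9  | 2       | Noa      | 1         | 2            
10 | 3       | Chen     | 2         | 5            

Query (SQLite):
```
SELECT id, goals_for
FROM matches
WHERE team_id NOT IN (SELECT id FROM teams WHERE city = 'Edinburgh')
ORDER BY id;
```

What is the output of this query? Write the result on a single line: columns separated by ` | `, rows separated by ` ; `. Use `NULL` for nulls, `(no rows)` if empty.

1 | 5 ; 3 | 6 ; 4 | 1 ; 6 | 5 ; 7 | 2 ; 9 | 1

Inner query: teams.id where city = 'Edinburgh'.
Outer: keep matches rows whose team_id is not in that set.
Inner query → {3}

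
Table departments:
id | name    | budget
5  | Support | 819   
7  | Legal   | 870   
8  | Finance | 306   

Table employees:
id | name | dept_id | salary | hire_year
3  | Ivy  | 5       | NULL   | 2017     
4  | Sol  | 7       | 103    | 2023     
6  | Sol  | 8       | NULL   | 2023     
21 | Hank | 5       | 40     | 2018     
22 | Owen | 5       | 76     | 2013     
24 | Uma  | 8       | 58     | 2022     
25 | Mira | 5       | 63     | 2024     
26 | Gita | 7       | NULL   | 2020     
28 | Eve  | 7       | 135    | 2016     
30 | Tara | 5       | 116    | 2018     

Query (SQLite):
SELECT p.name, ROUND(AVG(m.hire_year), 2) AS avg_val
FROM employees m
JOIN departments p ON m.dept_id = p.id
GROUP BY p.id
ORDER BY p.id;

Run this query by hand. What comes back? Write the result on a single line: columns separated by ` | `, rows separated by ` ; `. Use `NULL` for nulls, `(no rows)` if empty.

Support | 2018 ; Legal | 2019.67 ; Finance | 2022.5

Join each employees row to its departments via dept_id.
Group joined rows by departments.id; compute ROUND(AVG(m.hire_year), 2) per group.
  5: ids {3, 21, 22, 25, 30} → ROUND(AVG(m.hire_year), 2)=2018
  7: ids {4, 26, 28} → ROUND(AVG(m.hire_year), 2)=2019.67
  8: ids {6, 24} → ROUND(AVG(m.hire_year), 2)=2022.5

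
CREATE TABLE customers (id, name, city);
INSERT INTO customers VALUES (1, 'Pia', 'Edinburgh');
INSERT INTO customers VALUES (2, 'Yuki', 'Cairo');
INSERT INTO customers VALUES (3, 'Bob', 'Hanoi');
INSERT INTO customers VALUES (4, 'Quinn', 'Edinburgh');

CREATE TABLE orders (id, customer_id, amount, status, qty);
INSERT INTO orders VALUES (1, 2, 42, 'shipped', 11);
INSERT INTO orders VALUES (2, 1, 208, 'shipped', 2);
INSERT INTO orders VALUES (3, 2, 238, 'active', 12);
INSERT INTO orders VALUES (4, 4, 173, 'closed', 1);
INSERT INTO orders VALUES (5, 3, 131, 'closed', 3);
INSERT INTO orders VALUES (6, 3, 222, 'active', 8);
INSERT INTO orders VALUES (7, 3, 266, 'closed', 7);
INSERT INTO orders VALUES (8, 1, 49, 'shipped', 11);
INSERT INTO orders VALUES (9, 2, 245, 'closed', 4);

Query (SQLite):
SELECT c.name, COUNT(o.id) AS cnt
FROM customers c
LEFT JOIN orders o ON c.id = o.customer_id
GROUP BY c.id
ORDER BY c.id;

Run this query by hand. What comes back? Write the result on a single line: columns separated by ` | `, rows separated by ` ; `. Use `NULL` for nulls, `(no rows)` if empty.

Pia | 2 ; Yuki | 3 ; Bob | 3 ; Quinn | 1

LEFT JOIN keeps every customers row; unmatched ones get NULL for orders columns.
Group by customers.id and compute COUNT(o.id). COUNT(col) of an all-NULL group is 0.
  1: ids {2, 8} → COUNT(o.id)=2
  2: ids {1, 3, 9} → COUNT(o.id)=3
  3: ids {5, 6, 7} → COUNT(o.id)=3
  4: ids {4} → COUNT(o.id)=1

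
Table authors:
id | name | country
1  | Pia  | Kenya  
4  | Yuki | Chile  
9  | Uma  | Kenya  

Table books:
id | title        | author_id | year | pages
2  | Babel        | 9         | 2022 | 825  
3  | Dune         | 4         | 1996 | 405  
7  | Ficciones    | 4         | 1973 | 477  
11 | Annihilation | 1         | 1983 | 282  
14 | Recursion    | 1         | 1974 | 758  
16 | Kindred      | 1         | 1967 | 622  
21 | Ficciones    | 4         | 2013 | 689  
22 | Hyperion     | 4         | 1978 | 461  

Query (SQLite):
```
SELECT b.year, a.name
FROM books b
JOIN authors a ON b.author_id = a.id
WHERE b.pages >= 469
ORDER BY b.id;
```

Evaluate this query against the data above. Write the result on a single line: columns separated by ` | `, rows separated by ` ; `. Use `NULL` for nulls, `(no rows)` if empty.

Each books row matches the authors row where author_id = authors.id.
Then keep rows with b.pages >= 469.

2022 | Uma ; 1973 | Yuki ; 1974 | Pia ; 1967 | Pia ; 2013 | Yuki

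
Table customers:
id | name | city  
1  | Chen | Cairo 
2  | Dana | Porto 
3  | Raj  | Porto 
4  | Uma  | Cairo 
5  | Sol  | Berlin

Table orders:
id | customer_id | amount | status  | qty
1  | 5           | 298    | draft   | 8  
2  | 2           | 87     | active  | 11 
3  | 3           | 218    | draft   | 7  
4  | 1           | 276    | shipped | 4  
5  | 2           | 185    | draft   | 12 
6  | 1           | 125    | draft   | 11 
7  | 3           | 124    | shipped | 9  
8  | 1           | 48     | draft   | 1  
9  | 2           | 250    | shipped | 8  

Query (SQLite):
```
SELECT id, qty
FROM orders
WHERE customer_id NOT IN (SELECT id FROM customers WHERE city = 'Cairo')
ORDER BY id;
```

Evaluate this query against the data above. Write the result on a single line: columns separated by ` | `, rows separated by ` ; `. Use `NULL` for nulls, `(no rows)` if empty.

1 | 8 ; 2 | 11 ; 3 | 7 ; 5 | 12 ; 7 | 9 ; 9 | 8

Inner query: customers.id where city = 'Cairo'.
Outer: keep orders rows whose customer_id is not in that set.
Inner query → {1, 4}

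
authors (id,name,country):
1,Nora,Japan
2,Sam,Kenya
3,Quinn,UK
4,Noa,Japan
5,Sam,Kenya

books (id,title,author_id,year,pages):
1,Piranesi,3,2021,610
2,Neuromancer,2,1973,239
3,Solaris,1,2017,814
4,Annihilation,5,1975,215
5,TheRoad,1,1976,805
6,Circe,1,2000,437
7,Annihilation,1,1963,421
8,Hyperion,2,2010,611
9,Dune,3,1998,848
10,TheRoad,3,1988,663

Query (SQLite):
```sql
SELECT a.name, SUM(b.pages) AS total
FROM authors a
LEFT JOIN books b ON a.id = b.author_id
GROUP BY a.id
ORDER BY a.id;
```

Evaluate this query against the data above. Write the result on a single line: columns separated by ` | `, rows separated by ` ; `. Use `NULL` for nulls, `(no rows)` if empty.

LEFT JOIN keeps every authors row; unmatched ones get NULL for books columns.
Group by authors.id and compute SUM(b.pages). SUM over an all-NULL group is NULL.
  1: ids {3, 5, 6, 7} → SUM(b.pages)=2477
  2: ids {2, 8} → SUM(b.pages)=850
  3: ids {1, 9, 10} → SUM(b.pages)=2121
  4: ids {—} → SUM(b.pages)=NULL
  5: ids {4} → SUM(b.pages)=215

Nora | 2477 ; Sam | 850 ; Quinn | 2121 ; Noa | NULL ; Sam | 215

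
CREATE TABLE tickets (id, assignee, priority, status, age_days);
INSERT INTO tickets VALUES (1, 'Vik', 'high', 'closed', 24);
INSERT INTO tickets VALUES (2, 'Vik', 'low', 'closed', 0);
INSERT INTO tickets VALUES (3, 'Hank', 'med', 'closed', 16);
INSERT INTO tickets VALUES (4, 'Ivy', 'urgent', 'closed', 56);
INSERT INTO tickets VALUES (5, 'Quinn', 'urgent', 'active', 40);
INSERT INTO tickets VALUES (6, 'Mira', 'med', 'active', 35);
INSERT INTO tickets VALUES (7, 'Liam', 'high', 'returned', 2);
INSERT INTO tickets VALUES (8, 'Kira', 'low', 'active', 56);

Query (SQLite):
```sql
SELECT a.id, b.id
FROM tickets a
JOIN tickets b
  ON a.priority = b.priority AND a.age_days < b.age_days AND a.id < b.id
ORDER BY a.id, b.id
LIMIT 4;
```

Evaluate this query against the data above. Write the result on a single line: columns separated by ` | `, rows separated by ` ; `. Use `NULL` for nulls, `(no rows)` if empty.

2 | 8 ; 3 | 6

Pairs (a,b) with same priority, a.age_days < b.age_days, a.id < b.id.
priority groups: high:{1,7} low:{2,8} med:{3,6} urgent:{4,5}
Ordered by (a.id, b.id); first 4.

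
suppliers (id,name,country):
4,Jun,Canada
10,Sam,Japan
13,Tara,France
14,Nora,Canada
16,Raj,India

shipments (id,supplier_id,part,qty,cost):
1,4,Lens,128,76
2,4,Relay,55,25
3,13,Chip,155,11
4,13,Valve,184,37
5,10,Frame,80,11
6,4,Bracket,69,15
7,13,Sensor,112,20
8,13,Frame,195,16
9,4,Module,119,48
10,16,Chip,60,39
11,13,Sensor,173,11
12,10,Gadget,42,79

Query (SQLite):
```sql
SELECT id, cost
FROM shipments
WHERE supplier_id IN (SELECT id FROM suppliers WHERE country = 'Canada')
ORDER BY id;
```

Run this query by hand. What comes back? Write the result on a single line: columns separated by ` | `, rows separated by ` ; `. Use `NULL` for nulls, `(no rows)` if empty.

Inner query: suppliers.id where country = 'Canada'.
Outer: keep shipments rows whose supplier_id is in that set.
Inner query → {4, 14}

1 | 76 ; 2 | 25 ; 6 | 15 ; 9 | 48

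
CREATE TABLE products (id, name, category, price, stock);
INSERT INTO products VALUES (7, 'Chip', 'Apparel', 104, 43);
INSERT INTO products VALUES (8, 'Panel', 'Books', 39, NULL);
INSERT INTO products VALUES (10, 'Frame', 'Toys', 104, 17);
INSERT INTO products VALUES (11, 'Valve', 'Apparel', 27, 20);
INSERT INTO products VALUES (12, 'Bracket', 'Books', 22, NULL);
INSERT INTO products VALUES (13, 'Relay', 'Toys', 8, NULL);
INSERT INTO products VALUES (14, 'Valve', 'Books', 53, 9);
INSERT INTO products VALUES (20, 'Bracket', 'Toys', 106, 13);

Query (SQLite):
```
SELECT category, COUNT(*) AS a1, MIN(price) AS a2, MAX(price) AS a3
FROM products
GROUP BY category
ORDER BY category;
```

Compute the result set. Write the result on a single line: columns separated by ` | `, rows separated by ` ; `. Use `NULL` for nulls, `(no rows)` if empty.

Apparel | 2 | 27 | 104 ; Books | 3 | 22 | 53 ; Toys | 3 | 8 | 106

Group products by category.
Per group compute: COUNT(*), MIN(price), MAX(price).
  Apparel: ids {7, 11} → COUNT(*)=2, MIN(price)=27, MAX(price)=104
  Books: ids {8, 12, 14} → COUNT(*)=3, MIN(price)=22, MAX(price)=53
  Toys: ids {10, 13, 20} → COUNT(*)=3, MIN(price)=8, MAX(price)=106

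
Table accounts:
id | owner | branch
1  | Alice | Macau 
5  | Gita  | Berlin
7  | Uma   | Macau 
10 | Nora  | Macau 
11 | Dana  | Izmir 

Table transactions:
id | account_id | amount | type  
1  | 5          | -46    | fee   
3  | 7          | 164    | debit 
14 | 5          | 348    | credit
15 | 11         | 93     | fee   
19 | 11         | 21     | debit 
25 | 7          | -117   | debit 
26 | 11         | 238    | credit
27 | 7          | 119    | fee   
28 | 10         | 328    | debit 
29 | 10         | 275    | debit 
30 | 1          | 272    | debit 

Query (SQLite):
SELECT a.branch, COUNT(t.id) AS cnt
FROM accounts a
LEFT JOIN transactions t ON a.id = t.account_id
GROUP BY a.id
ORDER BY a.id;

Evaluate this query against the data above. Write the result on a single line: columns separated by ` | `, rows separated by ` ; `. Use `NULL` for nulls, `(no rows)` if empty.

Macau | 1 ; Berlin | 2 ; Macau | 3 ; Macau | 2 ; Izmir | 3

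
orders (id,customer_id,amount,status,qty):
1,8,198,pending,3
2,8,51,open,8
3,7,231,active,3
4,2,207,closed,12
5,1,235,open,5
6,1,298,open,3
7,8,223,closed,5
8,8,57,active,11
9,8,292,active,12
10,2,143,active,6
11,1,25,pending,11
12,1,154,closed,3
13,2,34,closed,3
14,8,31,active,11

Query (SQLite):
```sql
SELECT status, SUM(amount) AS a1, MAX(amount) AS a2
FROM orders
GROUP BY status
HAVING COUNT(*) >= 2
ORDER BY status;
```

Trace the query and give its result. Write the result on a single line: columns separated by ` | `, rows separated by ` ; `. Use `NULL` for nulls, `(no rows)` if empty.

active | 754 | 292 ; closed | 618 | 223 ; open | 584 | 298 ; pending | 223 | 198

Group orders by status.
Per group compute: SUM(amount), MAX(amount).
HAVING: drop groups with fewer than 2 rows.
  active: ids {3, 8, 9, 10, 14} → SUM(amount)=754, MAX(amount)=292
  closed: ids {4, 7, 12, 13} → SUM(amount)=618, MAX(amount)=223
  open: ids {2, 5, 6} → SUM(amount)=584, MAX(amount)=298
  pending: ids {1, 11} → SUM(amount)=223, MAX(amount)=198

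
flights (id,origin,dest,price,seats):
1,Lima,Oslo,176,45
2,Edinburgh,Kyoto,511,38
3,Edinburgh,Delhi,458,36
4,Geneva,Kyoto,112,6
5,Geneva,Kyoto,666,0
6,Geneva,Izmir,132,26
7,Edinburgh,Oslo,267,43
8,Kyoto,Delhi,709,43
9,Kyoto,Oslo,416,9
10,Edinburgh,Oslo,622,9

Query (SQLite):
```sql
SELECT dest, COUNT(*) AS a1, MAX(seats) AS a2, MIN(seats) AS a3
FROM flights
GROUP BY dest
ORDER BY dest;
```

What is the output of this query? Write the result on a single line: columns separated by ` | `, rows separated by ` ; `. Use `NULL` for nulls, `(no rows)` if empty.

Delhi | 2 | 43 | 36 ; Izmir | 1 | 26 | 26 ; Kyoto | 3 | 38 | 0 ; Oslo | 4 | 45 | 9

Group flights by dest.
Per group compute: COUNT(*), MAX(seats), MIN(seats).
  Delhi: ids {3, 8} → COUNT(*)=2, MAX(seats)=43, MIN(seats)=36
  Izmir: ids {6} → COUNT(*)=1, MAX(seats)=26, MIN(seats)=26
  Kyoto: ids {2, 4, 5} → COUNT(*)=3, MAX(seats)=38, MIN(seats)=0
  Oslo: ids {1, 7, 9, 10} → COUNT(*)=4, MAX(seats)=45, MIN(seats)=9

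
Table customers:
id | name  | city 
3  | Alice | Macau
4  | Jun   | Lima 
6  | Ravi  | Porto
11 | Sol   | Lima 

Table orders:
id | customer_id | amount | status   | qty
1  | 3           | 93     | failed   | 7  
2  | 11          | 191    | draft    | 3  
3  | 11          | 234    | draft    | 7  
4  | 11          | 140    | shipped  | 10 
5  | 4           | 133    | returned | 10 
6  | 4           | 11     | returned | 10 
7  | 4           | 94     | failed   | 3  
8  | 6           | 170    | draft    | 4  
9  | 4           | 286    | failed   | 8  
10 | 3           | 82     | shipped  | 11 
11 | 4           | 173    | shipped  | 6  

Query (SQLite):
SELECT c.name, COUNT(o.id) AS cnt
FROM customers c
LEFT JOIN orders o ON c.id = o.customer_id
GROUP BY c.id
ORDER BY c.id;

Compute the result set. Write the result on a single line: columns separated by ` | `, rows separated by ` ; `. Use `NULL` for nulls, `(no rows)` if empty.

Alice | 2 ; Jun | 5 ; Ravi | 1 ; Sol | 3

LEFT JOIN keeps every customers row; unmatched ones get NULL for orders columns.
Group by customers.id and compute COUNT(o.id). COUNT(col) of an all-NULL group is 0.
  3: ids {1, 10} → COUNT(o.id)=2
  4: ids {5, 6, 7, 9, 11} → COUNT(o.id)=5
  6: ids {8} → COUNT(o.id)=1
  11: ids {2, 3, 4} → COUNT(o.id)=3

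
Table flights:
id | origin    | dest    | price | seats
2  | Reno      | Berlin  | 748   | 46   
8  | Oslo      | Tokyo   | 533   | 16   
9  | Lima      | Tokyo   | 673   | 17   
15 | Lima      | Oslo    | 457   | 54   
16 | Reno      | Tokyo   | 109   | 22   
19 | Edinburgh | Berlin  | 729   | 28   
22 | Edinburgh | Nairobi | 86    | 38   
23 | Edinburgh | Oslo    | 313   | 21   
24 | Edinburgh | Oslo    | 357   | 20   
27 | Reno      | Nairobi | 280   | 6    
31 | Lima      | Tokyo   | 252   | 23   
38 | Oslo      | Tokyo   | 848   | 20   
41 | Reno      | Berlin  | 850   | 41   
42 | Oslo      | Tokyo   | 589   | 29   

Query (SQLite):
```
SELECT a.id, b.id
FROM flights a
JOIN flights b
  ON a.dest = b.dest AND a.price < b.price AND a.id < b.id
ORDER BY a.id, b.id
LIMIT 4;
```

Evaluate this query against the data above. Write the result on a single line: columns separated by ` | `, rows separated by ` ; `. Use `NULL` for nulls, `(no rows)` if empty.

Pairs (a,b) with same dest, a.price < b.price, a.id < b.id.
dest groups: Berlin:{2,19,41} Nairobi:{22,27} Oslo:{15,23,24} Tokyo:{8,9,16,31,38,42}
Ordered by (a.id, b.id); first 4.

2 | 41 ; 8 | 9 ; 8 | 38 ; 8 | 42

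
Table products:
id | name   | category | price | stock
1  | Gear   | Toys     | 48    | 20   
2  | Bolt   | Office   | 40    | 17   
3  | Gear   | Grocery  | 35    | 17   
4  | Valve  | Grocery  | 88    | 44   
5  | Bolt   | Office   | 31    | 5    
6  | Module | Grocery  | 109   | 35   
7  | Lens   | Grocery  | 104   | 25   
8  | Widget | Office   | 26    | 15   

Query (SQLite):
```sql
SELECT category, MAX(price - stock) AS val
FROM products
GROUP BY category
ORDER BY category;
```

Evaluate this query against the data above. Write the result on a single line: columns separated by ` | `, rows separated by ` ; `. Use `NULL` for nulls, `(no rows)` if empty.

Grocery | 79 ; Office | 26 ; Toys | 28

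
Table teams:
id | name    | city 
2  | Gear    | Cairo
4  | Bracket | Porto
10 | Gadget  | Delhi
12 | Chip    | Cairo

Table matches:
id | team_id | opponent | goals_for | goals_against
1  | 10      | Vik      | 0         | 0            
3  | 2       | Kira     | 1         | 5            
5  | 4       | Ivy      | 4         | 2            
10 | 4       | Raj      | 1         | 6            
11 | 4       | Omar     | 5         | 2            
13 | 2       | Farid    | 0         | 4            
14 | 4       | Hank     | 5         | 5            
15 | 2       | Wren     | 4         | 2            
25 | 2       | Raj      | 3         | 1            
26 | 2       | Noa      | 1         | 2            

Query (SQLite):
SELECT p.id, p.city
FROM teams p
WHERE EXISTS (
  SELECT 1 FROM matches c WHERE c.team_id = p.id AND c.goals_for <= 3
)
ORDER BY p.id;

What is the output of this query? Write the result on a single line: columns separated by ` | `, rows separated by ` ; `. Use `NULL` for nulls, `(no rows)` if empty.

2 | Cairo ; 4 | Porto ; 10 | Delhi

For each teams row, check whether any matches with matching team_id has goals_for <= 3.
Keep rows where that is true.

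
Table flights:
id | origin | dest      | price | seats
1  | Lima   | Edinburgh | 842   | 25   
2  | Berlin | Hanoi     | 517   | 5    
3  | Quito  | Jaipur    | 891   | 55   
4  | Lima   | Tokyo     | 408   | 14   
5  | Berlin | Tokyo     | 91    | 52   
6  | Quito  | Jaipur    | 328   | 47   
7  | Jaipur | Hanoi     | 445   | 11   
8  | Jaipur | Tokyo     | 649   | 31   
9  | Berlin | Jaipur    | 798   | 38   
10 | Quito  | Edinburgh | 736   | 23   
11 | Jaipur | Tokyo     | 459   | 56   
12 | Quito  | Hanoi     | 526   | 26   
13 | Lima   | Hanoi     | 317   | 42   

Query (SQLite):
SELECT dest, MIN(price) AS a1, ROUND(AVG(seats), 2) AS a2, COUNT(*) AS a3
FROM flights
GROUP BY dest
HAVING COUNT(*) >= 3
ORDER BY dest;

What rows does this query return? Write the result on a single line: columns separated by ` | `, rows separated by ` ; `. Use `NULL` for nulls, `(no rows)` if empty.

Group flights by dest.
Per group compute: MIN(price), ROUND(AVG(seats), 2), COUNT(*).
HAVING: drop groups with fewer than 3 rows.
  Edinburgh: ids {1, 10} → MIN(price)=736, ROUND(AVG(seats), 2)=24, COUNT(*)=2
  Hanoi: ids {2, 7, 12, 13} → MIN(price)=317, ROUND(AVG(seats), 2)=21, COUNT(*)=4
  Jaipur: ids {3, 6, 9} → MIN(price)=328, ROUND(AVG(seats), 2)=46.67, COUNT(*)=3
  Tokyo: ids {4, 5, 8, 11} → MIN(price)=91, ROUND(AVG(seats), 2)=38.25, COUNT(*)=4

Hanoi | 317 | 21 | 4 ; Jaipur | 328 | 46.67 | 3 ; Tokyo | 91 | 38.25 | 4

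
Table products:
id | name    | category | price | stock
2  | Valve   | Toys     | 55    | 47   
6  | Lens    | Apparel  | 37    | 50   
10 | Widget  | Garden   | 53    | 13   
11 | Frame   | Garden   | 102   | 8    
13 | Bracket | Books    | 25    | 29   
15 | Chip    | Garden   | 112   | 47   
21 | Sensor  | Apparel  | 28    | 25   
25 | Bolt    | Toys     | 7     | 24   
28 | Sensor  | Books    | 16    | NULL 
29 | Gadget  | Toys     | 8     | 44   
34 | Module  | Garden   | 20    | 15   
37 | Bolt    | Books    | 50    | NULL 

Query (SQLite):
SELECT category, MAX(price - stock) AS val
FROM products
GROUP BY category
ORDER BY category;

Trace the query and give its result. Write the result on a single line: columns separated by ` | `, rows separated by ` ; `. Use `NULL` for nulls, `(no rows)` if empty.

For each row compute price - stock.
Group by category; take MAX of the expression per group.
  Apparel: ids {6, 21} → MAX(price - stock)=3
  Books: ids {13, 28, 37} → MAX(price - stock)=-4
  Garden: ids {10, 11, 15, 34} → MAX(price - stock)=94
  Toys: ids {2, 25, 29} → MAX(price - stock)=8

Apparel | 3 ; Books | -4 ; Garden | 94 ; Toys | 8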